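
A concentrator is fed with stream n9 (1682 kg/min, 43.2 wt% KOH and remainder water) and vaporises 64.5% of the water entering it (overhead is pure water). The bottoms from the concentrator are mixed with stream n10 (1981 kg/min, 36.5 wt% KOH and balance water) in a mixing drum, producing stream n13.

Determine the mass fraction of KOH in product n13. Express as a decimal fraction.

Vapour removed = 0.645×0.568×1682 = 616.22 kg/min; concentrate = 1065.8 kg/min.
KOH reaching the mixer = 726.62 (from concentrate) + 1981×0.365 = 1449.7 kg/min.
Product flow = 1065.8 + 1981 = 3046.8 kg/min; KOH fraction = 0.476.

0.476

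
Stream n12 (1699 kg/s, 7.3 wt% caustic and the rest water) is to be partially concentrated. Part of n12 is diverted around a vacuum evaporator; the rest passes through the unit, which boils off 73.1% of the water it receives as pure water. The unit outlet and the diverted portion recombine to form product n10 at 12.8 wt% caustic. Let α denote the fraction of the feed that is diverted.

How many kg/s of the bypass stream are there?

621.7 kg/s

All 1699×0.073 = 124.03 kg/s of caustic reaches n10, so n10 = 124.03/0.128 = 968.96 kg/s and vapour = 730.04 kg/s.
The evaporator receives (1−α)·1699 of feed at 0.927 water and removes 0.731 of that water:
0.731×0.927×(1−α)×1699 = 730.04
(1−α) = 730.04/1151.3 = 0.6341;  α = 0.3659.
Bypass flow = 0.3659×1699 = 621.67 kg/s.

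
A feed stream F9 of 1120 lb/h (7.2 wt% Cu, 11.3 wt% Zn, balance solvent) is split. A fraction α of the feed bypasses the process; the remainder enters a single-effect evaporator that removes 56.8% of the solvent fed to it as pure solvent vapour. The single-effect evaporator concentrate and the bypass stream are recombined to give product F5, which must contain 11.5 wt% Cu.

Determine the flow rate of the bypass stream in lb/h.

215.3 lb/h

All 1120×0.072 = 80.64 lb/h of Cu reaches F5, so F5 = 80.64/0.115 = 701.22 lb/h and vapour = 418.78 lb/h.
The evaporator receives (1−α)·1120 of feed at 0.815 solvent and removes 0.568 of that solvent:
0.568×0.815×(1−α)×1120 = 418.78
(1−α) = 418.78/518.47 = 0.8077;  α = 0.1923.
Bypass flow = 0.1923×1120 = 215.35 lb/h.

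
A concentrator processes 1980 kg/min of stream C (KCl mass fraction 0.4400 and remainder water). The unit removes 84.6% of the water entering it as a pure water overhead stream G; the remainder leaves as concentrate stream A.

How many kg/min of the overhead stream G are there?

water entering = 1980×0.560 = 1108.8 kg/min; overhead removed = 0.846×1108.8 = 938.04 kg/min.

938 kg/min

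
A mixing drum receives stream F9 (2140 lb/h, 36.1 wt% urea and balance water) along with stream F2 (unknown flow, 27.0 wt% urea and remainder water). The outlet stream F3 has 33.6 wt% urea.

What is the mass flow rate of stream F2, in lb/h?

Let F2 be the unknown flow. Total out = 2140 + F2.
urea balance: 772.54 + 0.270·F2 = 0.336·(2140 + F2)
(0.270 − 0.336)·F2 = 0.336×2140 − 772.54 = -53.5
F2 = -53.5 / -0.066 = 810.61 lb/h

810.6 lb/h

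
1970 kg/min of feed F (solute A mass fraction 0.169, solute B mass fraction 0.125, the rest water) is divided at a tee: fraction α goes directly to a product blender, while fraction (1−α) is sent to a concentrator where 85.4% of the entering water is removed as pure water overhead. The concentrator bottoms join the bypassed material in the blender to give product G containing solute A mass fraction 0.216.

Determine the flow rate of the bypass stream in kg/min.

All 1970×0.169 = 332.93 kg/min of solute A reaches G, so G = 332.93/0.216 = 1541.3 kg/min and vapour = 428.66 kg/min.
The evaporator receives (1−α)·1970 of feed at 0.706 water and removes 0.854 of that water:
0.854×0.706×(1−α)×1970 = 428.66
(1−α) = 428.66/1187.8 = 0.3609;  α = 0.6391.
Bypass flow = 0.6391×1970 = 1259 kg/min.

1259 kg/min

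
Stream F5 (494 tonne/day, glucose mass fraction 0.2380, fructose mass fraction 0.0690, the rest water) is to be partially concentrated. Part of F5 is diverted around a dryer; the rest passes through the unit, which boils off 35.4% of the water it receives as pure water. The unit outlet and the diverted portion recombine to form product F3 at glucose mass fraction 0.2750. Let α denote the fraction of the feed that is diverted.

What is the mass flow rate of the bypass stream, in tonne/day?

All 494×0.238 = 117.57 tonne/day of glucose reaches F3, so F3 = 117.57/0.275 = 427.53 tonne/day and vapour = 66.465 tonne/day.
The evaporator receives (1−α)·494 of feed at 0.693 water and removes 0.354 of that water:
0.354×0.693×(1−α)×494 = 66.465
(1−α) = 66.465/121.19 = 0.5484;  α = 0.4516.
Bypass flow = 0.4516×494 = 223.07 tonne/day.

223.1 tonne/day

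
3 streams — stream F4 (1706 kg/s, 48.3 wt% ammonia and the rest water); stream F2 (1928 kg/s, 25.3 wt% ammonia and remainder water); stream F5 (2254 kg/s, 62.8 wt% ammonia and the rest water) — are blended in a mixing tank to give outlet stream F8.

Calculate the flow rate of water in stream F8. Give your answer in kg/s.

water out = water in = 1706×0.517 + 1928×0.747 + 2254×0.372 = 3160.7 kg/s.

3161 kg/s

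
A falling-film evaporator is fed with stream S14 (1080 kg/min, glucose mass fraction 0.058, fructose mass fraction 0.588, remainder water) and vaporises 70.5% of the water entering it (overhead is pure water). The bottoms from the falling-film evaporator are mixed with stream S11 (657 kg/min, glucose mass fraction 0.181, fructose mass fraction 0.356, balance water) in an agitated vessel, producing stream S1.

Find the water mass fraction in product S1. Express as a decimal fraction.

0.284

Vapour removed = 0.705×0.354×1080 = 269.54 kg/min; concentrate = 810.46 kg/min.
water reaching the mixer = 112.78 (from concentrate) + 657×0.463 = 416.98 kg/min.
Product flow = 810.46 + 657 = 1467.5 kg/min; water fraction = 0.284.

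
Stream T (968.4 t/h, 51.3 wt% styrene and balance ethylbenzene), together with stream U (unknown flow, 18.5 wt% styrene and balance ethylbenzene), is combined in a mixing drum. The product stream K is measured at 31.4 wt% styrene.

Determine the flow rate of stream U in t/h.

1494 t/h

Let U be the unknown flow. Total out = 968.4 + U.
styrene balance: 496.79 + 0.185·U = 0.314·(968.4 + U)
(0.185 − 0.314)·U = 0.314×968.4 − 496.79 = -192.71
U = -192.71 / -0.129 = 1493.9 t/h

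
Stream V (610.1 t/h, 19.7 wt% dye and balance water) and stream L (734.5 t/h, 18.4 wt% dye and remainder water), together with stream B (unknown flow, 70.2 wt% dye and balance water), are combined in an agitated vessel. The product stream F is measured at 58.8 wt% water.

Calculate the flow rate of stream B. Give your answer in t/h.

1030 t/h

Let B be the unknown flow. Total out = 1344.6 + B.
water balance: 1089.3 + 0.298·B = 0.588·(1344.6 + B)
(0.298 − 0.588)·B = 0.588×1344.6 − 1089.3 = -298.64
B = -298.64 / -0.290 = 1029.8 t/h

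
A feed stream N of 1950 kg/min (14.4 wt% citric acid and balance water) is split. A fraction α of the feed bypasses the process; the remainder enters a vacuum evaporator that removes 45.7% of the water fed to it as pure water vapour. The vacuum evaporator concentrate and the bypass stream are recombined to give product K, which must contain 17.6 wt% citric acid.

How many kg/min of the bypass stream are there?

All 1950×0.144 = 280.8 kg/min of citric acid reaches K, so K = 280.8/0.176 = 1595.5 kg/min and vapour = 354.55 kg/min.
The evaporator receives (1−α)·1950 of feed at 0.856 water and removes 0.457 of that water:
0.457×0.856×(1−α)×1950 = 354.55
(1−α) = 354.55/762.82 = 0.4648;  α = 0.5352.
Bypass flow = 0.5352×1950 = 1043.7 kg/min.

1044 kg/min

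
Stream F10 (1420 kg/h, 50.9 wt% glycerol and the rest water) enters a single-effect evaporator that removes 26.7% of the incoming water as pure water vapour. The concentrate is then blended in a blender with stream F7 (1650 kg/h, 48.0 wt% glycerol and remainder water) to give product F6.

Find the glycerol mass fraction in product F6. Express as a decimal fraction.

Vapour removed = 0.267×0.491×1420 = 186.16 kg/h; concentrate = 1233.8 kg/h.
glycerol reaching the mixer = 722.78 (from concentrate) + 1650×0.480 = 1514.8 kg/h.
Product flow = 1233.8 + 1650 = 2883.8 kg/h; glycerol fraction = 0.5253.

0.5253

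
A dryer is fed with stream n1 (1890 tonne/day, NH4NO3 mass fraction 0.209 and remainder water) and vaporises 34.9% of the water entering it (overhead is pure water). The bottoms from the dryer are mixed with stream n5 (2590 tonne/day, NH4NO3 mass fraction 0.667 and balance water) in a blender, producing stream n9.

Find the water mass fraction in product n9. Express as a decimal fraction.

0.464

Vapour removed = 0.349×0.791×1890 = 521.75 tonne/day; concentrate = 1368.2 tonne/day.
water reaching the mixer = 973.24 (from concentrate) + 2590×0.333 = 1835.7 tonne/day.
Product flow = 1368.2 + 2590 = 3958.2 tonne/day; water fraction = 0.464.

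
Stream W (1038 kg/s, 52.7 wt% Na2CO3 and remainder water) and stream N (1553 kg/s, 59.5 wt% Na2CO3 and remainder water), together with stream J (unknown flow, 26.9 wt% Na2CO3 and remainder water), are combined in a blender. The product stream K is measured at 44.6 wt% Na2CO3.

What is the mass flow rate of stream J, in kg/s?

Let J be the unknown flow. Total out = 2591 + J.
Na2CO3 balance: 1471.1 + 0.269·J = 0.446·(2591 + J)
(0.269 − 0.446)·J = 0.446×2591 − 1471.1 = -315.48
J = -315.48 / -0.177 = 1782.3 kg/s

1782 kg/s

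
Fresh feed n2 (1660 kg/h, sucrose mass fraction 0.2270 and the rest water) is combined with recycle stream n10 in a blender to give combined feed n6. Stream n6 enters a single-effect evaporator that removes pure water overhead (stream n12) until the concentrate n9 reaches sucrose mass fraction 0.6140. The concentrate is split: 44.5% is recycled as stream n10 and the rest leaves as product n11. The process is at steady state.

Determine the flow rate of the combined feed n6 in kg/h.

Overall sucrose balance (none leaves overhead): sucrose in fresh feed = sucrose in product, i.e. 1660×0.227 = (1−0.445)·n9·0.614.
n9 = 376.82/(0.614×0.555) = 1105.8 kg/h.
Recycle n10 = 0.445×1105.8 = 492.08 kg/h.
Combined feed n6 = 1660 + 492.08 = 2152.1 kg/h.

2152 kg/h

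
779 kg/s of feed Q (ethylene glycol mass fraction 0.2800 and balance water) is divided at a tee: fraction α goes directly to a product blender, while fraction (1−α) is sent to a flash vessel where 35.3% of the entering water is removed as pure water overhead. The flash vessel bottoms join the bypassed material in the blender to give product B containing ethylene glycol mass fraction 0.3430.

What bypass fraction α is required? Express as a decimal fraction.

0.277

All 779×0.280 = 218.12 kg/s of ethylene glycol reaches B, so B = 218.12/0.343 = 635.92 kg/s and vapour = 143.08 kg/s.
The evaporator receives (1−α)·779 of feed at 0.720 water and removes 0.353 of that water:
0.353×0.720×(1−α)×779 = 143.08
(1−α) = 143.08/197.99 = 0.7227;  α = 0.2773.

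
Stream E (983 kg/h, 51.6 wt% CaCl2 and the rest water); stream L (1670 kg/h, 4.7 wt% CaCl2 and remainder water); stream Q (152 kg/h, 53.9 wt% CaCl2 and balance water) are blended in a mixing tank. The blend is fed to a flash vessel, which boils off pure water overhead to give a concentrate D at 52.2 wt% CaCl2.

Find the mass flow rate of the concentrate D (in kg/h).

1279 kg/h

CaCl2 entering = 983×0.516 + 1670×0.047 + 152×0.539 = 667.65 kg/h.
All CaCl2 reports to D, so D = 667.65/0.522 = 1279 kg/h.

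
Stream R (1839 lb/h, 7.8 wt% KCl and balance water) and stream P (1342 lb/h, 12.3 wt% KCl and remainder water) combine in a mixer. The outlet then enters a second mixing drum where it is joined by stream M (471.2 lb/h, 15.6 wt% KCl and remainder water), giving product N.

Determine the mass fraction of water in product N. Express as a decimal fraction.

Overall, product flow = 3652.2 lb/h.
water in = 1839×0.922 + 1342×0.877 + 471.2×0.844 = 3270.2 lb/h.
water fraction in N = 0.895.

0.895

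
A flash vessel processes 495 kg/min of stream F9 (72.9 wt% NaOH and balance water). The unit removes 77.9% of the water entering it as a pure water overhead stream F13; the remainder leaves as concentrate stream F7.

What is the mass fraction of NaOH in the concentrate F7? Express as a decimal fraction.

NaOH is not removed: 495×0.729 = 360.86 kg/min of NaOH enters F7.
water entering = 495×0.271 = 134.15 kg/min; overhead removed = 0.779×134.15 = 104.5 kg/min.
Concentrate = 495 − 104.5 = 390.5 kg/min.
Mass fraction = 360.86/390.5 = 0.9241.

0.9241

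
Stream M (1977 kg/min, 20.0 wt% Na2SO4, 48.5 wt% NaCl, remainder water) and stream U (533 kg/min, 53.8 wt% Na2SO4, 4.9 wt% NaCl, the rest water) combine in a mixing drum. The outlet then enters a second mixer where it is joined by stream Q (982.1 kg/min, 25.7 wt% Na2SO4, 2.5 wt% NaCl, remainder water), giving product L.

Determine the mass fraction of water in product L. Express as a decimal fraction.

Overall, product flow = 3492.1 kg/min.
water in = 1977×0.315 + 533×0.413 + 982.1×0.718 = 1548 kg/min.
water fraction in L = 0.443.

0.443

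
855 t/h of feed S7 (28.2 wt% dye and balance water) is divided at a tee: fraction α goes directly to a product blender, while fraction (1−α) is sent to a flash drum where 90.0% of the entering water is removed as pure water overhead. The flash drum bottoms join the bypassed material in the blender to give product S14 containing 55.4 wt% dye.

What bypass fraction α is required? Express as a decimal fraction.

All 855×0.282 = 241.11 t/h of dye reaches S14, so S14 = 241.11/0.554 = 435.22 t/h and vapour = 419.78 t/h.
The evaporator receives (1−α)·855 of feed at 0.718 water and removes 0.900 of that water:
0.900×0.718×(1−α)×855 = 419.78
(1−α) = 419.78/552.5 = 0.7598;  α = 0.2402.

0.240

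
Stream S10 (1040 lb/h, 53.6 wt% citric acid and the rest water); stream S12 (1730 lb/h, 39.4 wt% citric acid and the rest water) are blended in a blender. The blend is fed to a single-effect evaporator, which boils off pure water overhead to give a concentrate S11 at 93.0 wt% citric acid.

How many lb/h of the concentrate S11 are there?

citric acid entering = 1040×0.536 + 1730×0.394 = 1239.1 lb/h.
All citric acid reports to S11, so S11 = 1239.1/0.930 = 1332.3 lb/h.

1332 lb/h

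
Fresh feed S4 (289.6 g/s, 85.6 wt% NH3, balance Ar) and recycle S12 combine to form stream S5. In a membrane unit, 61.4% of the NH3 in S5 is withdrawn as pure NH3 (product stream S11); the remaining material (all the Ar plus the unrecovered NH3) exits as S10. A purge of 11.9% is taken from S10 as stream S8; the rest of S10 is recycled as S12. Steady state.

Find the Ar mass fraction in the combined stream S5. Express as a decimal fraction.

Ar enters only via S4 and leaves only via the purge: 289.6×0.144 = 0.119×(Ar in S10), and the membrane unit passes all Ar, so Ar in S5 = Ar in S10 = 350.44 g/s.
NH3 in S5: m_A = 289.6×0.856 + (1−0.119)·(1−0.614)·m_A, so m_A = 247.9/0.6599 = 375.64 g/s.
S5 = 375.64 + 350.44 = 726.08 g/s.
Ar fraction in S5 = 350.44/726.08 = 0.483.

0.483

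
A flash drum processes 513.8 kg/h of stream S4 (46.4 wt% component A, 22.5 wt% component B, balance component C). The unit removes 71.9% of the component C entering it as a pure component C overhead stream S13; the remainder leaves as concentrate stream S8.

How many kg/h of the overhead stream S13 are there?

component C entering = 513.8×0.311 = 159.79 kg/h; overhead removed = 0.719×159.79 = 114.89 kg/h.

114.9 kg/h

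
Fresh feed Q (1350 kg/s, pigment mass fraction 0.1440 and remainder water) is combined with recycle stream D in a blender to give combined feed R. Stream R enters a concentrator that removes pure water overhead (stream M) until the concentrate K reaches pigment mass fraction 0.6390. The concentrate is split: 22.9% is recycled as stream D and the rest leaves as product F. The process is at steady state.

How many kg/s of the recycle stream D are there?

90.36 kg/s

Overall pigment balance (none leaves overhead): pigment in fresh feed = pigment in product, i.e. 1350×0.144 = (1−0.229)·K·0.639.
K = 194.4/(0.639×0.771) = 394.59 kg/s.
Recycle D = 0.229×394.59 = 90.36 kg/s.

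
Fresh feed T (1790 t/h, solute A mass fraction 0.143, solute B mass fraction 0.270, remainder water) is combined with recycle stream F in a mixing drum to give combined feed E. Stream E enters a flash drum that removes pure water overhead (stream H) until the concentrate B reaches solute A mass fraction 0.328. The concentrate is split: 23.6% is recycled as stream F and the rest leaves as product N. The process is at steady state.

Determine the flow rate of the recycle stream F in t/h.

Overall solute A balance (none leaves overhead): solute A in fresh feed = solute A in product, i.e. 1790×0.143 = (1−0.236)·B·0.328.
B = 255.97/(0.328×0.764) = 1021.5 t/h.
Recycle F = 0.236×1021.5 = 241.06 t/h.

241.1 t/h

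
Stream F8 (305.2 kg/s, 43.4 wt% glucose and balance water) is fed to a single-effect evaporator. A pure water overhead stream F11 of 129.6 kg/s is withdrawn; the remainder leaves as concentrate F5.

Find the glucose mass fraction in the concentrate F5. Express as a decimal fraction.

glucose is not removed: 305.2×0.434 = 132.46 kg/s of glucose enters F5.
Concentrate = 305.2 − 129.6 = 175.6 kg/s.
Mass fraction = 132.46/175.6 = 0.754.

0.754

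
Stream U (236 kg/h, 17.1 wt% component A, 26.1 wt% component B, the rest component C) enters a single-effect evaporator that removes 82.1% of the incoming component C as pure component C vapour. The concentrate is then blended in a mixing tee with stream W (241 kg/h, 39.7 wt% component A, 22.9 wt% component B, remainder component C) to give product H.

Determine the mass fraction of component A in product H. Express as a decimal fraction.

0.371

Vapour removed = 0.821×0.568×236 = 110.05 kg/h; concentrate = 125.95 kg/h.
component A reaching the mixer = 40.356 (from concentrate) + 241×0.397 = 136.03 kg/h.
Product flow = 125.95 + 241 = 366.95 kg/h; component A fraction = 0.371.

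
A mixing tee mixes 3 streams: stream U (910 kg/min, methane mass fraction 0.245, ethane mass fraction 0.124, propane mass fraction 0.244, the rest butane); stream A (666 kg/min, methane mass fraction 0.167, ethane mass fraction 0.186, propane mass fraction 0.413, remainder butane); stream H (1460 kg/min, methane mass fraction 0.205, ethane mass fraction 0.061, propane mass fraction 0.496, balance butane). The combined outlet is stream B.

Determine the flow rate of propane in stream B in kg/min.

1221 kg/min

propane out = propane in = 910×0.244 + 666×0.413 + 1460×0.496 = 1221.3 kg/min.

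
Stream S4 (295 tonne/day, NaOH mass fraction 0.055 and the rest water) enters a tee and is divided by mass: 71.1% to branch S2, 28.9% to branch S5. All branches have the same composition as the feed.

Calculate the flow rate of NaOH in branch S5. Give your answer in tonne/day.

Branch S5 total = 0.289×295 = 85.255 tonne/day.
NaOH in S5 = 0.055×85.255 = 4.689 tonne/day.

4.689 tonne/day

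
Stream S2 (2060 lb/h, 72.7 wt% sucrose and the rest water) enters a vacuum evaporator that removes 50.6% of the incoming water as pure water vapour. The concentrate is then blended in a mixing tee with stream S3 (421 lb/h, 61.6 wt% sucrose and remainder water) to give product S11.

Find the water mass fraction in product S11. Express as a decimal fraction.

0.200

Vapour removed = 0.506×0.273×2060 = 284.56 lb/h; concentrate = 1775.4 lb/h.
water reaching the mixer = 277.82 (from concentrate) + 421×0.384 = 439.48 lb/h.
Product flow = 1775.4 + 421 = 2196.4 lb/h; water fraction = 0.200.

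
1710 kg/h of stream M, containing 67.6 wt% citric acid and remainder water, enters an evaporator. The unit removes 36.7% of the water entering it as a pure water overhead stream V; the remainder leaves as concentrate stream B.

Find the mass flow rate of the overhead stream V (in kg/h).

water entering = 1710×0.324 = 554.04 kg/h; overhead removed = 0.367×554.04 = 203.33 kg/h.

203.3 kg/h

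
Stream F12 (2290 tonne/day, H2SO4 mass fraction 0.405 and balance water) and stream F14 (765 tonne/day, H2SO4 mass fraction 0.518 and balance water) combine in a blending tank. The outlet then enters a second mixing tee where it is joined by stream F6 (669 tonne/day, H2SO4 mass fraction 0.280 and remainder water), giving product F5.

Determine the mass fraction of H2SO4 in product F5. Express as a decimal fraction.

0.406

Overall, product flow = 3724 tonne/day.
H2SO4 in = 2290×0.405 + 765×0.518 + 669×0.280 = 1511 tonne/day.
H2SO4 fraction in F5 = 0.406.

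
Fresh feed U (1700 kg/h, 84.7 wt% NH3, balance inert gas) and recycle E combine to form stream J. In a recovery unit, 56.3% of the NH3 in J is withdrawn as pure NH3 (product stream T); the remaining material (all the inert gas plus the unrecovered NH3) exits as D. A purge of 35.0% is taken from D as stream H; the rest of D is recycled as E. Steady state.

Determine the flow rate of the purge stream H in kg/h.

inert gas enters only via U and leaves only via the purge: 1700×0.153 = 0.350×(inert gas in D), and the recovery unit passes all inert gas, so inert gas in J = inert gas in D = 743.14 kg/h.
NH3 in J: m_A = 1700×0.847 + (1−0.350)·(1−0.563)·m_A, so m_A = 1439.9/0.7159 = 2011.2 kg/h.
D = (1−0.563)×2011.2 + 743.14 = 1622 kg/h.
Purge H = 0.350×1622 = 567.71 kg/h.

567.7 kg/h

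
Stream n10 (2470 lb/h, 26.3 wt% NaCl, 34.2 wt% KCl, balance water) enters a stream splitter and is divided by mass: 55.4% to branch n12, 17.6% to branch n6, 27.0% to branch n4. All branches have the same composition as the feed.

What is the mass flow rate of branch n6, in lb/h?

Branch n6 flow = 0.176×2470 = 434.72 lb/h.

434.7 lb/h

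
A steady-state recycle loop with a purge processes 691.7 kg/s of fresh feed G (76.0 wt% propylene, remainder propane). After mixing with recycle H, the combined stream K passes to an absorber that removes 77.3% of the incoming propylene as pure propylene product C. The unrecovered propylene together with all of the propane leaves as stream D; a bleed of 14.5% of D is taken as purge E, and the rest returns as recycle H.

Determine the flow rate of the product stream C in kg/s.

propylene in K: m_A = 691.7×0.760 + (1−0.145)·(1−0.773)·m_A, so m_A = 525.69/0.8059 = 652.29 kg/s.
Product C = 0.773×652.29 = 504.22 kg/s.

504.2 kg/s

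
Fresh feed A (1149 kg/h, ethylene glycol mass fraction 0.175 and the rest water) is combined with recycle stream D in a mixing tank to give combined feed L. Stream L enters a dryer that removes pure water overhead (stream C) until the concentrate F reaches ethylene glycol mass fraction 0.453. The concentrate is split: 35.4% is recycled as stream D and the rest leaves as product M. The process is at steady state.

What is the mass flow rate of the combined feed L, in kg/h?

Overall ethylene glycol balance (none leaves overhead): ethylene glycol in fresh feed = ethylene glycol in product, i.e. 1149×0.175 = (1−0.354)·F·0.453.
F = 201.07/(0.453×0.646) = 687.11 kg/h.
Recycle D = 0.354×687.11 = 243.24 kg/h.
Combined feed L = 1149 + 243.24 = 1392.2 kg/h.

1392 kg/h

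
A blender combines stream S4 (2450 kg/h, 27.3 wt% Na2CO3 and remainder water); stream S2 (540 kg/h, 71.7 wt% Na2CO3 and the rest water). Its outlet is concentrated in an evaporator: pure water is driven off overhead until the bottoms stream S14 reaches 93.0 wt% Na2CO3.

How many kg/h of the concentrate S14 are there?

Na2CO3 entering = 2450×0.273 + 540×0.717 = 1056 kg/h.
All Na2CO3 reports to S14, so S14 = 1056/0.930 = 1135.5 kg/h.

1136 kg/h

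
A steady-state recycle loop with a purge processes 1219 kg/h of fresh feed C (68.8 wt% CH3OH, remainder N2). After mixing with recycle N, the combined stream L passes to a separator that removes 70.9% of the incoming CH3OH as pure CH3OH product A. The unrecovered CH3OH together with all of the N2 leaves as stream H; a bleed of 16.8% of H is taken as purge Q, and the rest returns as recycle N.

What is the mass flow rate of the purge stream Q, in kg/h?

N2 enters only via C and leaves only via the purge: 1219×0.312 = 0.168×(N2 in H), and the separator passes all N2, so N2 in L = N2 in H = 2263.9 kg/h.
CH3OH in L: m_A = 1219×0.688 + (1−0.168)·(1−0.709)·m_A, so m_A = 838.67/0.7579 = 1106.6 kg/h.
H = (1−0.709)×1106.6 + 2263.9 = 2585.9 kg/h.
Purge Q = 0.168×2585.9 = 434.43 kg/h.

434.4 kg/h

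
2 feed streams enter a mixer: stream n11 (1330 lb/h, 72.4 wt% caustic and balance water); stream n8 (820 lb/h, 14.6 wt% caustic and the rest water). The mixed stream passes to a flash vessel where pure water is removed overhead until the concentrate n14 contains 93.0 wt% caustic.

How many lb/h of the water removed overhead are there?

caustic entering = 1330×0.724 + 820×0.146 = 1082.6 lb/h.
All caustic reports to n14, so n14 = 1082.6/0.930 = 1164.1 lb/h.
Total feed = 2150 lb/h; overhead = 2150 − 1164.1 = 985.87 lb/h.

985.9 lb/h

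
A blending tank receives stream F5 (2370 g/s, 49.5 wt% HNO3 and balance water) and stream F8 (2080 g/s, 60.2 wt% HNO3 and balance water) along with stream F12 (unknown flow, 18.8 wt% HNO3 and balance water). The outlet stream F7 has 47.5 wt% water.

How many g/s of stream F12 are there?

Let F12 be the unknown flow. Total out = 4450 + F12.
water balance: 2024.7 + 0.812·F12 = 0.475·(4450 + F12)
(0.812 − 0.475)·F12 = 0.475×4450 − 2024.7 = 89.06
F12 = 89.06 / 0.337 = 264.27 g/s

264.3 g/s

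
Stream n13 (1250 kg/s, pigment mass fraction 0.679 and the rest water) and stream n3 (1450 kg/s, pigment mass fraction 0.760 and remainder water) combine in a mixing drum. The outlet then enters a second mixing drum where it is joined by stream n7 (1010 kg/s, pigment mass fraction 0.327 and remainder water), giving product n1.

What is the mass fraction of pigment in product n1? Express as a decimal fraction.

0.615

Overall, product flow = 3710 kg/s.
pigment in = 1250×0.679 + 1450×0.760 + 1010×0.327 = 2281 kg/s.
pigment fraction in n1 = 0.615.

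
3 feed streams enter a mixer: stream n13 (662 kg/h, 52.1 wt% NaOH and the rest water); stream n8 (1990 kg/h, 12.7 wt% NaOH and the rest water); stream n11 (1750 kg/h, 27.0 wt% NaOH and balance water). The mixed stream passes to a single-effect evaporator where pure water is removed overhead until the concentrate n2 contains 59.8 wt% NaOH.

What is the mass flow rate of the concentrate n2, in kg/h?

1790 kg/h

NaOH entering = 662×0.521 + 1990×0.127 + 1750×0.270 = 1070.1 kg/h.
All NaOH reports to n2, so n2 = 1070.1/0.598 = 1789.5 kg/h.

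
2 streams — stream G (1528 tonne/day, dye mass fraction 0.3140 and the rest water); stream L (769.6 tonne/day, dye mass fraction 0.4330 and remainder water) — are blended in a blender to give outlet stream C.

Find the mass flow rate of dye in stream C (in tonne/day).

813 tonne/day

dye out = dye in = 1528×0.314 + 769.6×0.433 = 813.03 tonne/day.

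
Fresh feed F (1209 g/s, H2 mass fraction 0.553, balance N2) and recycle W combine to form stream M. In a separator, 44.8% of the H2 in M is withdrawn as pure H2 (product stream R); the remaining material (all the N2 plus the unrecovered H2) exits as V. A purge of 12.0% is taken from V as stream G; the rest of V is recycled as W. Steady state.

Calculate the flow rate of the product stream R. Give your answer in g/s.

H2 in M: m_A = 1209×0.553 + (1−0.120)·(1−0.448)·m_A, so m_A = 668.58/0.5142 = 1300.1 g/s.
Product R = 0.448×1300.1 = 582.46 g/s.

582.5 g/s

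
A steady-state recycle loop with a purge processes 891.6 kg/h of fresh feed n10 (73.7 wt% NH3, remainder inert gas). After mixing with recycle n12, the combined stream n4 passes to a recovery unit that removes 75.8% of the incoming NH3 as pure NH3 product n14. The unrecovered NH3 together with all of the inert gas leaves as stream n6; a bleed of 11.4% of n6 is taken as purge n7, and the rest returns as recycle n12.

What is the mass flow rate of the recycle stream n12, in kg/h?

2002 kg/h

inert gas enters only via n10 and leaves only via the purge: 891.6×0.263 = 0.114×(inert gas in n6), and the recovery unit passes all inert gas, so inert gas in n4 = inert gas in n6 = 2056.9 kg/h.
NH3 in n4: m_A = 891.6×0.737 + (1−0.114)·(1−0.758)·m_A, so m_A = 657.11/0.7856 = 836.46 kg/h.
n6 = (1−0.758)×836.46 + 2056.9 = 2259.4 kg/h.
Recycle n12 = (1−0.114)×2259.4 = 2001.8 kg/h.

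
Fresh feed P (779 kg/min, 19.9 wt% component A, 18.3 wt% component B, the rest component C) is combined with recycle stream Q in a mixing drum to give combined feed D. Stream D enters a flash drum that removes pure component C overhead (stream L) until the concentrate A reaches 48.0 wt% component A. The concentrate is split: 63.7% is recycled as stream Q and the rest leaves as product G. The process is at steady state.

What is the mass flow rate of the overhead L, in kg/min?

Overall component A balance (none leaves overhead): component A in fresh feed = component A in product, i.e. 779×0.199 = (1−0.637)·A·0.480.
A = 155.02/(0.480×0.363) = 889.7 kg/min.
Recycle Q = 0.637×889.7 = 566.74 kg/min.
Combined feed D = 779 + 566.74 = 1345.7 kg/min.
Overhead L = D − A = 1345.7 − 889.7 = 456.04 kg/min.

456 kg/min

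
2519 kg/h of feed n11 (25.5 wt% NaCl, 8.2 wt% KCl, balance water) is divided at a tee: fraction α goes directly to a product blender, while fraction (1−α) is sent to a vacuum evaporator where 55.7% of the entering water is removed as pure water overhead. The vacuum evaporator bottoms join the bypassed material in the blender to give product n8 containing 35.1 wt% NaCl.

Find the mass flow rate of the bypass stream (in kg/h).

All 2519×0.255 = 642.35 kg/h of NaCl reaches n8, so n8 = 642.35/0.351 = 1830 kg/h and vapour = 688.96 kg/h.
The evaporator receives (1−α)·2519 of feed at 0.663 water and removes 0.557 of that water:
0.557×0.663×(1−α)×2519 = 688.96
(1−α) = 688.96/930.24 = 0.7406;  α = 0.2594.
Bypass flow = 0.2594×2519 = 653.38 kg/h.

653.4 kg/h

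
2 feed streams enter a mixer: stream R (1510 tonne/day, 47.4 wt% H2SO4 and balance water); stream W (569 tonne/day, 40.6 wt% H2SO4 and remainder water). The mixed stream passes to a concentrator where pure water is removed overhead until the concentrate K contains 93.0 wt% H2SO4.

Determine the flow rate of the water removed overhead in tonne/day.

1061 tonne/day

H2SO4 entering = 1510×0.474 + 569×0.406 = 946.75 tonne/day.
All H2SO4 reports to K, so K = 946.75/0.930 = 1018 tonne/day.
Total feed = 2079 tonne/day; overhead = 2079 − 1018 = 1061 tonne/day.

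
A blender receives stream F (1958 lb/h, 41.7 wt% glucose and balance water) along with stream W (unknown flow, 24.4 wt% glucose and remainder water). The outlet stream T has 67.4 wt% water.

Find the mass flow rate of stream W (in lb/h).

Let W be the unknown flow. Total out = 1958 + W.
water balance: 1141.5 + 0.756·W = 0.674·(1958 + W)
(0.756 − 0.674)·W = 0.674×1958 − 1141.5 = 178.18
W = 178.18 / 0.082 = 2172.9 lb/h

2173 lb/h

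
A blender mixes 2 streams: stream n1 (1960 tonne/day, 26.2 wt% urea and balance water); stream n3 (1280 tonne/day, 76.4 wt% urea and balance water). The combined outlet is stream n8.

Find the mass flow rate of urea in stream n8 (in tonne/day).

1491 tonne/day

urea out = urea in = 1960×0.262 + 1280×0.764 = 1491.4 tonne/day.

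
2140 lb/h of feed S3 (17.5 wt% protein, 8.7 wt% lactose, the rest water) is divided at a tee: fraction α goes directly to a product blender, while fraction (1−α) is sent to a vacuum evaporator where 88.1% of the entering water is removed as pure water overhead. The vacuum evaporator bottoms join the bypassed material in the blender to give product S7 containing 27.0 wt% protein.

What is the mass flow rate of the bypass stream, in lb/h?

981.9 lb/h

All 2140×0.175 = 374.5 lb/h of protein reaches S7, so S7 = 374.5/0.270 = 1387 lb/h and vapour = 752.96 lb/h.
The evaporator receives (1−α)·2140 of feed at 0.738 water and removes 0.881 of that water:
0.881×0.738×(1−α)×2140 = 752.96
(1−α) = 752.96/1391.4 = 0.5412;  α = 0.4588.
Bypass flow = 0.4588×2140 = 981.91 lb/h.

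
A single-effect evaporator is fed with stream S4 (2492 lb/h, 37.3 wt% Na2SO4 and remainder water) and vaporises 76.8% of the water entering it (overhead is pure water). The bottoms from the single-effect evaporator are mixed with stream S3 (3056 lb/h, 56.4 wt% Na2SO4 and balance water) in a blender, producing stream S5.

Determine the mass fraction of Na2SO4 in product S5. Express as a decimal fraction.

Vapour removed = 0.768×0.627×2492 = 1200 lb/h; concentrate = 1292 lb/h.
Na2SO4 reaching the mixer = 929.52 (from concentrate) + 3056×0.564 = 2653.1 lb/h.
Product flow = 1292 + 3056 = 4348 lb/h; Na2SO4 fraction = 0.610.

0.610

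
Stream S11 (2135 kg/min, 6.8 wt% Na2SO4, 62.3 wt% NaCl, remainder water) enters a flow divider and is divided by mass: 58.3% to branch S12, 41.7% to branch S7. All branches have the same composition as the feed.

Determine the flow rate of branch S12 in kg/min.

1245 kg/min

Branch S12 flow = 0.583×2135 = 1244.7 kg/min.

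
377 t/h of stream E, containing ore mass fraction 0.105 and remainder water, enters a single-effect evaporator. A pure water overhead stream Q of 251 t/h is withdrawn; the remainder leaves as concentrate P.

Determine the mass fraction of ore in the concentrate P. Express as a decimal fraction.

ore is not removed: 377×0.105 = 39.585 t/h of ore enters P.
Concentrate = 377 − 251 = 126 t/h.
Mass fraction = 39.585/126 = 0.314.

0.314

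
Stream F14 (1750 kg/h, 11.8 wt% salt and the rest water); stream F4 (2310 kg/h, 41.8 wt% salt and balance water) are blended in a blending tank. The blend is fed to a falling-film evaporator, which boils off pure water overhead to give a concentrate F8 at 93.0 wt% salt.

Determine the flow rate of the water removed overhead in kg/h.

salt entering = 1750×0.118 + 2310×0.418 = 1172.1 kg/h.
All salt reports to F8, so F8 = 1172.1/0.930 = 1260.3 kg/h.
Total feed = 4060 kg/h; overhead = 4060 − 1260.3 = 2799.7 kg/h.

2800 kg/h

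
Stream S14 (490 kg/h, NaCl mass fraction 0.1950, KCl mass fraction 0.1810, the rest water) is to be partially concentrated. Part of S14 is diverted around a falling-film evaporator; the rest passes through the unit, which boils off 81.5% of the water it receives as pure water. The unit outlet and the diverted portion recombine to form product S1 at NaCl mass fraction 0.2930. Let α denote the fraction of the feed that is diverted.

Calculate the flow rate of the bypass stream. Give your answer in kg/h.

All 490×0.195 = 95.55 kg/h of NaCl reaches S1, so S1 = 95.55/0.293 = 326.11 kg/h and vapour = 163.89 kg/h.
The evaporator receives (1−α)·490 of feed at 0.624 water and removes 0.815 of that water:
0.815×0.624×(1−α)×490 = 163.89
(1−α) = 163.89/249.19 = 0.6577;  α = 0.3423.
Bypass flow = 0.3423×490 = 167.74 kg/h.

167.7 kg/h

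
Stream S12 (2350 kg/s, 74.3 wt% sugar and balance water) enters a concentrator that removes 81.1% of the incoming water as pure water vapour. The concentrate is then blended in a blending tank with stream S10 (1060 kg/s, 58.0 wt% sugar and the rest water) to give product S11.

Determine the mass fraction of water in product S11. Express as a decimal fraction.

0.192

Vapour removed = 0.811×0.257×2350 = 489.8 kg/s; concentrate = 1860.2 kg/s.
water reaching the mixer = 114.15 (from concentrate) + 1060×0.420 = 559.35 kg/s.
Product flow = 1860.2 + 1060 = 2920.2 kg/s; water fraction = 0.192.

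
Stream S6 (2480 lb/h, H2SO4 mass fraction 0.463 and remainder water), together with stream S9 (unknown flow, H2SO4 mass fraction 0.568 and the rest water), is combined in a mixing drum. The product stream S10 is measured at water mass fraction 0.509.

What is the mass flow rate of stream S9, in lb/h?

901.8 lb/h

Let S9 be the unknown flow. Total out = 2480 + S9.
water balance: 1331.8 + 0.432·S9 = 0.509·(2480 + S9)
(0.432 − 0.509)·S9 = 0.509×2480 − 1331.8 = -69.44
S9 = -69.44 / -0.077 = 901.82 lb/h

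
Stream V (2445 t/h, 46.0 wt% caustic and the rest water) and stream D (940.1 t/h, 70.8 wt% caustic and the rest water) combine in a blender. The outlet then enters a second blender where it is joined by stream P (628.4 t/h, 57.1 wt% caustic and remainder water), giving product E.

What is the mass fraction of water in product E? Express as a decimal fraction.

Overall, product flow = 4013.5 t/h.
water in = 2445×0.540 + 940.1×0.292 + 628.4×0.429 = 1864.4 t/h.
water fraction in E = 0.4645.

0.4645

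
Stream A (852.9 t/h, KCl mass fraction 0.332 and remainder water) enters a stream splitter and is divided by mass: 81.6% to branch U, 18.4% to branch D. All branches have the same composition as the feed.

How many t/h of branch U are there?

696 t/h

Branch U flow = 0.816×852.9 = 695.97 t/h.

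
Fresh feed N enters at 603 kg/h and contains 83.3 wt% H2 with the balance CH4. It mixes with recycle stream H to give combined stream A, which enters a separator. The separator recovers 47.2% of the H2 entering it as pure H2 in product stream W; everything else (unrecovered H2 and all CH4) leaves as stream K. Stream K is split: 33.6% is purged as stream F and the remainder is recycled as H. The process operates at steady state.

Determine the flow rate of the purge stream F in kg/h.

CH4 enters only via N and leaves only via the purge: 603×0.167 = 0.336×(CH4 in K), and the separator passes all CH4, so CH4 in A = CH4 in K = 299.71 kg/h.
H2 in A: m_A = 603×0.833 + (1−0.336)·(1−0.472)·m_A, so m_A = 502.3/0.6494 = 773.47 kg/h.
K = (1−0.472)×773.47 + 299.71 = 708.1 kg/h.
Purge F = 0.336×708.1 = 237.92 kg/h.

237.9 kg/h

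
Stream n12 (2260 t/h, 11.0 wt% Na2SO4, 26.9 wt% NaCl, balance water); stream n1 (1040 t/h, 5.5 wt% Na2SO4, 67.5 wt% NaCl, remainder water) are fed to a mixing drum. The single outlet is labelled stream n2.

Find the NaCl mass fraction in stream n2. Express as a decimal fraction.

Total flow out = 2260 + 1040 = 3300 t/h.
NaCl in = 2260×0.269 + 1040×0.675 = 1309.9 t/h.
NaCl mass fraction in n2 = 1309.9/3300 = 0.397.

0.397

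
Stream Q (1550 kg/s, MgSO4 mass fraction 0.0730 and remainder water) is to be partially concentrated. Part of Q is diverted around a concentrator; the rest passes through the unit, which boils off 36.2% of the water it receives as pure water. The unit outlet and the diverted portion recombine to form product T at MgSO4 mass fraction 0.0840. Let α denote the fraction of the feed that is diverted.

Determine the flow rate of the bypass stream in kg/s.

All 1550×0.073 = 113.15 kg/s of MgSO4 reaches T, so T = 113.15/0.084 = 1347 kg/s and vapour = 202.98 kg/s.
The evaporator receives (1−α)·1550 of feed at 0.927 water and removes 0.362 of that water:
0.362×0.927×(1−α)×1550 = 202.98
(1−α) = 202.98/520.14 = 0.3902;  α = 0.6098.
Bypass flow = 0.6098×1550 = 945.14 kg/s.

945.1 kg/s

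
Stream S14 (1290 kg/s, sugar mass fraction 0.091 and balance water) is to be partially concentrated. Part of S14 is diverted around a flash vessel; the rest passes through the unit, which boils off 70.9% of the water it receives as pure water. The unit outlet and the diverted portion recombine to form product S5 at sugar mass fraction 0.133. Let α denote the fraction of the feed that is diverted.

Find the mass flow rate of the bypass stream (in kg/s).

657.9 kg/s

All 1290×0.091 = 117.39 kg/s of sugar reaches S5, so S5 = 117.39/0.133 = 882.63 kg/s and vapour = 407.37 kg/s.
The evaporator receives (1−α)·1290 of feed at 0.909 water and removes 0.709 of that water:
0.709×0.909×(1−α)×1290 = 407.37
(1−α) = 407.37/831.38 = 0.4900;  α = 0.5100.
Bypass flow = 0.5100×1290 = 657.91 kg/s.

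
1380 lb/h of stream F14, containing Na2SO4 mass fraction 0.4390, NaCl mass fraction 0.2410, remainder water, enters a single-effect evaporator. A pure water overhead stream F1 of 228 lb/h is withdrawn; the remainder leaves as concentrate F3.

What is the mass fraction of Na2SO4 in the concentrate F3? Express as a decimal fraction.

0.5259

Na2SO4 is not removed: 1380×0.439 = 605.82 lb/h of Na2SO4 enters F3.
Concentrate = 1380 − 228 = 1152 lb/h.
Mass fraction = 605.82/1152 = 0.5259.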